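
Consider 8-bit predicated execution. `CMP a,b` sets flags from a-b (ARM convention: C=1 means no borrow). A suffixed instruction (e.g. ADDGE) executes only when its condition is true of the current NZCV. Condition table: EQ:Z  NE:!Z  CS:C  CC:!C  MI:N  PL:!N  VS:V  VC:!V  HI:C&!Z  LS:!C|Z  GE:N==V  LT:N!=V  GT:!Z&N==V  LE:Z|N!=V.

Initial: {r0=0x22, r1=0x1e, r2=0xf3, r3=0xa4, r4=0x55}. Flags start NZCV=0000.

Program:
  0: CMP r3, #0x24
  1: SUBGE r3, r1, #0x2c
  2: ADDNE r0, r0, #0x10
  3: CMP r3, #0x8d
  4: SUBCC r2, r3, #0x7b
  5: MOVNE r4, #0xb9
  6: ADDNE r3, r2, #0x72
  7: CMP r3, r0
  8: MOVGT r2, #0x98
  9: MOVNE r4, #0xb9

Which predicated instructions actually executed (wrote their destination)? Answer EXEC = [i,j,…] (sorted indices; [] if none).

0: ✓ CMP  NZCV=1010
1: · SUBGE
2: ✓ ADDNE  r0←0x32
3: ✓ CMP  NZCV=0010
4: · SUBCC
5: ✓ MOVNE  r4←0xb9
6: ✓ ADDNE  r3←0x65
7: ✓ CMP  NZCV=0010
8: ✓ MOVGT  r2←0x98
9: ✓ MOVNE  r4←0xb9

EXEC = [2,5,6,8,9]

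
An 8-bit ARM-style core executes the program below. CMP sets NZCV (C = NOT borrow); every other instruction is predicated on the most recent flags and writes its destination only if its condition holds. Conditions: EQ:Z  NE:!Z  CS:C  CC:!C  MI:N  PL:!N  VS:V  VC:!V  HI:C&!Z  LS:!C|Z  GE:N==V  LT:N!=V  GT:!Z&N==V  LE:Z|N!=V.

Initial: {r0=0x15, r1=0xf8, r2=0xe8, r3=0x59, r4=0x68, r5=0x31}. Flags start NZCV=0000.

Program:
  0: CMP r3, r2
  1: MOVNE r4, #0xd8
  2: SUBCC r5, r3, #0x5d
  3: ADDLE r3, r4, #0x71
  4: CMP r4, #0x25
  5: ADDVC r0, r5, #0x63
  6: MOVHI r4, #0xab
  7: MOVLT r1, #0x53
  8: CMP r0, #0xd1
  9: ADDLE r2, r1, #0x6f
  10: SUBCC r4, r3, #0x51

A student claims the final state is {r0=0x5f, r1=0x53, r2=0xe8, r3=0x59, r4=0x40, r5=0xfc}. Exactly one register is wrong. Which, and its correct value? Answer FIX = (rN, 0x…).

FIX = (r4, 0x08)

0: ✓ CMP  NZCV=0000
1: ✓ MOVNE  r4←0xd8
2: ✓ SUBCC  r5←0xfc
3: · ADDLE
4: ✓ CMP  NZCV=1010
5: ✓ ADDVC  r0←0x5f
6: ✓ MOVHI  r4←0xab
7: ✓ MOVLT  r1←0x53
8: ✓ CMP  NZCV=1001
9: · ADDLE
10: ✓ SUBCC  r4←0x08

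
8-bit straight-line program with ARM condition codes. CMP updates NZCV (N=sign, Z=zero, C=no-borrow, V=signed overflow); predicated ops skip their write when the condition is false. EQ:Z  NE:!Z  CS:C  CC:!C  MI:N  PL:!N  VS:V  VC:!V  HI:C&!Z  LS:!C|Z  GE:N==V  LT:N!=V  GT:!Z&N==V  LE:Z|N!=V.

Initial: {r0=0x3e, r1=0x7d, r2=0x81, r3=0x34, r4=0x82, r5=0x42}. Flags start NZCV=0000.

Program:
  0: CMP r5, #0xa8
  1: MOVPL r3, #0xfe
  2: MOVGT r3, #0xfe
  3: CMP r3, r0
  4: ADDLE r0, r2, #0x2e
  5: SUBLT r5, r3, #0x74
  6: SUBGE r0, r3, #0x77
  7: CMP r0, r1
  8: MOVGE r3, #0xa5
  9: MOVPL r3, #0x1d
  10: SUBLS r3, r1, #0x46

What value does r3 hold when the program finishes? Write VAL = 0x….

[0] flags=1001 → (cmp)
[1] flags=1001 PL?F → skip
[2] flags=1001 GT?T → r3=0xfe
[3] flags=1010 → (cmp)
[4] flags=1010 LE?T → r0=0xaf
[5] flags=1010 LT?T → r5=0x8a
[6] flags=1010 GE?F → skip
[7] flags=0011 → (cmp)
[8] flags=0011 GE?F → skip
[9] flags=0011 PL?T → r3=0x1d
[10] flags=0011 LS?F → skip

VAL = 0x1d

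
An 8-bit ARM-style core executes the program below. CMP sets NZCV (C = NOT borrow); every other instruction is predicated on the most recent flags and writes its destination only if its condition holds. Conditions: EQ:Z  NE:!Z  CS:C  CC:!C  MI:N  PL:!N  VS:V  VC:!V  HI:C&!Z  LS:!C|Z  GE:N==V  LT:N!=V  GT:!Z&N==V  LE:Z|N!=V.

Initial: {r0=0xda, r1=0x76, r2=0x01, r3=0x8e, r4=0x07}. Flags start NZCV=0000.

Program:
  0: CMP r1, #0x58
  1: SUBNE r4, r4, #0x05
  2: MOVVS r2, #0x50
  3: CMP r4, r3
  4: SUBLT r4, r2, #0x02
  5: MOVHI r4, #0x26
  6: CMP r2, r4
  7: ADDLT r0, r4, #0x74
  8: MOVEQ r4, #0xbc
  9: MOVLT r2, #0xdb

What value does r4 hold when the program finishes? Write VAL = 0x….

VAL = 0x02

[0] flags=0010 → (cmp)
[1] flags=0010 NE?T → r4=0x02
[2] flags=0010 VS?F → skip
[3] flags=0000 → (cmp)
[4] flags=0000 LT?F → skip
[5] flags=0000 HI?F → skip
[6] flags=1000 → (cmp)
[7] flags=1000 LT?T → r0=0x76
[8] flags=1000 EQ?F → skip
[9] flags=1000 LT?T → r2=0xdb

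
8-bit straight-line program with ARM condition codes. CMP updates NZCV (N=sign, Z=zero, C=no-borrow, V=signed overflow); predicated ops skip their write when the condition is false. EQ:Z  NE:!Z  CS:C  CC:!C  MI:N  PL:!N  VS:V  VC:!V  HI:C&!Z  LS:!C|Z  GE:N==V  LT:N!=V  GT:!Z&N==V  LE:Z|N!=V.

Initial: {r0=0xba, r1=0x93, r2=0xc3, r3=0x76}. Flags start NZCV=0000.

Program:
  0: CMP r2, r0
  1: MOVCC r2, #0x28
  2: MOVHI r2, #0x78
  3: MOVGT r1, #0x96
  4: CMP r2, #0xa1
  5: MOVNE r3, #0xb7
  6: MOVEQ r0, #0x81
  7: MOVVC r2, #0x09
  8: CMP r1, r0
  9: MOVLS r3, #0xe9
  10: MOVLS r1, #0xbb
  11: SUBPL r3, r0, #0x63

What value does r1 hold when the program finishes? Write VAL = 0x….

VAL = 0xbb

[0] flags=0010 → (cmp)
[1] flags=0010 CC?F → skip
[2] flags=0010 HI?T → r2=0x78
[3] flags=0010 GT?T → r1=0x96
[4] flags=1001 → (cmp)
[5] flags=1001 NE?T → r3=0xb7
[6] flags=1001 EQ?F → skip
[7] flags=1001 VC?F → skip
[8] flags=1000 → (cmp)
[9] flags=1000 LS?T → r3=0xe9
[10] flags=1000 LS?T → r1=0xbb
[11] flags=1000 PL?F → skip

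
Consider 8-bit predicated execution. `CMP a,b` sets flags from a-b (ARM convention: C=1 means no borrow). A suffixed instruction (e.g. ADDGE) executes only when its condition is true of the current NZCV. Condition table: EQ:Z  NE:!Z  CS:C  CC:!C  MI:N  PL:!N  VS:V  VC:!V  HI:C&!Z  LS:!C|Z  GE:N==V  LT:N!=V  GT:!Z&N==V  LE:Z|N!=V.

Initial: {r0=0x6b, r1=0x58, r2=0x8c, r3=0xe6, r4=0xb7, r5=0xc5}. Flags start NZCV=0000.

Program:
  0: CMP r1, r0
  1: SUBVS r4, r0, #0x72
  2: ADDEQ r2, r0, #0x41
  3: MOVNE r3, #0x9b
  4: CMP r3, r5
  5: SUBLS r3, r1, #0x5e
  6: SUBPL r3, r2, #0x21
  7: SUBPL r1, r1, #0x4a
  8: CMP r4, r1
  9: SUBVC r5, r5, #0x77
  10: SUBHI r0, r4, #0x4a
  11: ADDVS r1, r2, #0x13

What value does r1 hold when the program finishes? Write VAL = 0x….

VAL = 0x9f

[0] flags=1000 → (cmp)
[1] flags=1000 VS?F → skip
[2] flags=1000 EQ?F → skip
[3] flags=1000 NE?T → r3=0x9b
[4] flags=1000 → (cmp)
[5] flags=1000 LS?T → r3=0xfa
[6] flags=1000 PL?F → skip
[7] flags=1000 PL?F → skip
[8] flags=0011 → (cmp)
[9] flags=0011 VC?F → skip
[10] flags=0011 HI?T → r0=0x6d
[11] flags=0011 VS?T → r1=0x9f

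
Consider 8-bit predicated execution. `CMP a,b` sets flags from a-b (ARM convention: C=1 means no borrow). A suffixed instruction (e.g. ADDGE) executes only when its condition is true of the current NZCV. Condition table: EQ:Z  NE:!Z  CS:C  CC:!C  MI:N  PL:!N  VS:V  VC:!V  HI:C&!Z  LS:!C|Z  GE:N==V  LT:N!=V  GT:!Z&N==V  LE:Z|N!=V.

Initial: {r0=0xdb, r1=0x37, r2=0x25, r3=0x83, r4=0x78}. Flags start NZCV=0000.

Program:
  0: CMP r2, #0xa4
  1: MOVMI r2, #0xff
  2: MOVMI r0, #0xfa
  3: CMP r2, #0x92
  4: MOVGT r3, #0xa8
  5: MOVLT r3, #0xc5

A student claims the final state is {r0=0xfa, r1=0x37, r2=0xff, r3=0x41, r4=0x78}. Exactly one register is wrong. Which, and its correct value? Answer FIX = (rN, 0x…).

FIX = (r3, 0xa8)

0: ✓ CMP  NZCV=1001
1: ✓ MOVMI  r2←0xff
2: ✓ MOVMI  r0←0xfa
3: ✓ CMP  NZCV=0010
4: ✓ MOVGT  r3←0xa8
5: · MOVLT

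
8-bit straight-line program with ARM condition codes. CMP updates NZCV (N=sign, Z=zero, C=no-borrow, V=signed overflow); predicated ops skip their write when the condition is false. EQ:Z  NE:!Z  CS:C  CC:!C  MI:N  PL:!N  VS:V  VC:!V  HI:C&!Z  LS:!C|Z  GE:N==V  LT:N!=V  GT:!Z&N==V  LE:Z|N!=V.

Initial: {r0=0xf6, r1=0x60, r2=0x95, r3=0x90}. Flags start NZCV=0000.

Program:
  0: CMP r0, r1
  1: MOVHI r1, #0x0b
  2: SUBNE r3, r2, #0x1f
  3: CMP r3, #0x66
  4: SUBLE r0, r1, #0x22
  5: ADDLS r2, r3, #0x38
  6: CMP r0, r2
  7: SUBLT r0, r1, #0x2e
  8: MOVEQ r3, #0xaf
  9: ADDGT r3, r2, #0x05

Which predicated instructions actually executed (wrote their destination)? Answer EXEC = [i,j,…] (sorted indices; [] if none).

EXEC = [1,2,9]

[0] flags=1010 → (cmp)
[1] flags=1010 HI?T → r1=0x0b
[2] flags=1010 NE?T → r3=0x76
[3] flags=0010 → (cmp)
[4] flags=0010 LE?F → skip
[5] flags=0010 LS?F → skip
[6] flags=0010 → (cmp)
[7] flags=0010 LT?F → skip
[8] flags=0010 EQ?F → skip
[9] flags=0010 GT?T → r3=0x9a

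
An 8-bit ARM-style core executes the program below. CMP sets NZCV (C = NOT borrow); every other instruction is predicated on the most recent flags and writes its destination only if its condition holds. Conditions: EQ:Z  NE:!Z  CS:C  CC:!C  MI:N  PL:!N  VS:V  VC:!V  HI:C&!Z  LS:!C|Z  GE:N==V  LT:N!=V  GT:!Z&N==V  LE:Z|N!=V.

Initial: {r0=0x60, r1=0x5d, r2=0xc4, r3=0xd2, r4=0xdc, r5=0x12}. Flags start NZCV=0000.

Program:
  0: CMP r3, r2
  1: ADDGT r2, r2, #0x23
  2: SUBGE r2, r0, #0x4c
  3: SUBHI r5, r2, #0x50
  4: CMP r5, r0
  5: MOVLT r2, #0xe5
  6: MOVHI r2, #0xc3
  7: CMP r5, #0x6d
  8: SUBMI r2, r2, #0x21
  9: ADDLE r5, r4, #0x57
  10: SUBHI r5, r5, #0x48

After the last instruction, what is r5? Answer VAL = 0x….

VAL = 0xeb

0: ✓ CMP  NZCV=0010
1: ✓ ADDGT  r2←0xe7
2: ✓ SUBGE  r2←0x14
3: ✓ SUBHI  r5←0xc4
4: ✓ CMP  NZCV=0011
5: ✓ MOVLT  r2←0xe5
6: ✓ MOVHI  r2←0xc3
7: ✓ CMP  NZCV=0011
8: · SUBMI
9: ✓ ADDLE  r5←0x33
10: ✓ SUBHI  r5←0xeb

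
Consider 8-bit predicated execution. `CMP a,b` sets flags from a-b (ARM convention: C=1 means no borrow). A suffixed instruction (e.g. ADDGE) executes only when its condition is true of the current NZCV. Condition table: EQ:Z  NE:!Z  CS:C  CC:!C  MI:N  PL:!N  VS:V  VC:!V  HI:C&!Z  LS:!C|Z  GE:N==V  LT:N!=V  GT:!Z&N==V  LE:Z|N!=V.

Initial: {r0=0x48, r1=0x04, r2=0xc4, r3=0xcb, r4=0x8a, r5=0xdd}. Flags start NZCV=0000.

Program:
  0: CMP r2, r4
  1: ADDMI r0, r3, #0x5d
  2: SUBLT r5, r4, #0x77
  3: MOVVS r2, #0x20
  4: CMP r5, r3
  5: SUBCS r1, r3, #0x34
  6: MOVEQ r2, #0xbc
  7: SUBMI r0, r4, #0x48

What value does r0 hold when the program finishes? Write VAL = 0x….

[0] flags=0010 → (cmp)
[1] flags=0010 MI?F → skip
[2] flags=0010 LT?F → skip
[3] flags=0010 VS?F → skip
[4] flags=0010 → (cmp)
[5] flags=0010 CS?T → r1=0x97
[6] flags=0010 EQ?F → skip
[7] flags=0010 MI?F → skip

VAL = 0x48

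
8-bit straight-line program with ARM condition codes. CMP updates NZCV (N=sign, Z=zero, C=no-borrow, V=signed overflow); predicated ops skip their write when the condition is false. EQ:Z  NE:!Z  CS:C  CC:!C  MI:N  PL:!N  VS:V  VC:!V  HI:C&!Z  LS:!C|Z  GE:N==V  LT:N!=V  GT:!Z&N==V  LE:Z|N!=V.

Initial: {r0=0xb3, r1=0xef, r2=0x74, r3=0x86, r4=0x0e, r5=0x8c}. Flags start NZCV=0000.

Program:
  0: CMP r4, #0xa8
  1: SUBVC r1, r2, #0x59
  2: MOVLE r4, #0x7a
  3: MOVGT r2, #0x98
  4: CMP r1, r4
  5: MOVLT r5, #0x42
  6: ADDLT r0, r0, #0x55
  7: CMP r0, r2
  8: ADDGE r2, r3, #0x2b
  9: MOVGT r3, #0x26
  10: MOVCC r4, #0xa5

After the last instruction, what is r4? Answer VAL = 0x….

[0] flags=0000 → (cmp)
[1] flags=0000 VC?T → r1=0x1b
[2] flags=0000 LE?F → skip
[3] flags=0000 GT?T → r2=0x98
[4] flags=0010 → (cmp)
[5] flags=0010 LT?F → skip
[6] flags=0010 LT?F → skip
[7] flags=0010 → (cmp)
[8] flags=0010 GE?T → r2=0xb1
[9] flags=0010 GT?T → r3=0x26
[10] flags=0010 CC?F → skip

VAL = 0x0e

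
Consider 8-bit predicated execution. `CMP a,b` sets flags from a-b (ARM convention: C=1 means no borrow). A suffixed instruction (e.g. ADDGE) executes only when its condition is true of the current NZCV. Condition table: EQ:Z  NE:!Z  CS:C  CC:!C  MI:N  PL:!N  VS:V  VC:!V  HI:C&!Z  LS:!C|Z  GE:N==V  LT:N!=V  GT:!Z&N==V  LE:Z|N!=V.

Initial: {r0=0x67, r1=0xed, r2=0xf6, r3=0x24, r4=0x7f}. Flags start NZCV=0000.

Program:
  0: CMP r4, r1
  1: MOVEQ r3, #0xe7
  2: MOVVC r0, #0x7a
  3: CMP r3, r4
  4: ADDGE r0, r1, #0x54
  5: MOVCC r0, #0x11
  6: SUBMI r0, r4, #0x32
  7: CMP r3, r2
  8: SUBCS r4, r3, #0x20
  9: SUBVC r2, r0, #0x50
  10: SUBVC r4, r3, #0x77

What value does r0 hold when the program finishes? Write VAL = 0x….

0: ✓ CMP  NZCV=1001
1: · MOVEQ
2: · MOVVC
3: ✓ CMP  NZCV=1000
4: · ADDGE
5: ✓ MOVCC  r0←0x11
6: ✓ SUBMI  r0←0x4d
7: ✓ CMP  NZCV=0000
8: · SUBCS
9: ✓ SUBVC  r2←0xfd
10: ✓ SUBVC  r4←0xad

VAL = 0x4d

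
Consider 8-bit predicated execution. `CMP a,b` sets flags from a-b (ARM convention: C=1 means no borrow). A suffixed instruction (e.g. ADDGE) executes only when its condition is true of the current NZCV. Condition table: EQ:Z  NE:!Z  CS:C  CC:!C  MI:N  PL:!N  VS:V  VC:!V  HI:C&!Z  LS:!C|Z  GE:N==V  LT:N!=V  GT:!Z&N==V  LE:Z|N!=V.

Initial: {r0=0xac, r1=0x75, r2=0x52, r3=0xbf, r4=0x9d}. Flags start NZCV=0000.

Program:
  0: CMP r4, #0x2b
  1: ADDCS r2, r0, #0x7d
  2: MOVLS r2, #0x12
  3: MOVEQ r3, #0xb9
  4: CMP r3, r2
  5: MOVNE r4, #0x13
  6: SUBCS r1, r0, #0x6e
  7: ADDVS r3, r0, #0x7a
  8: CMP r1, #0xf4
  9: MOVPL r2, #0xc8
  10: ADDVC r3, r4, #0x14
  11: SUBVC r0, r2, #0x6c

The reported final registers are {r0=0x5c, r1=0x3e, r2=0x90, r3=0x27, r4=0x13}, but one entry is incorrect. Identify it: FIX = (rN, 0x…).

FIX = (r2, 0xc8)

0: ✓ CMP  NZCV=0011
1: ✓ ADDCS  r2←0x29
2: · MOVLS
3: · MOVEQ
4: ✓ CMP  NZCV=1010
5: ✓ MOVNE  r4←0x13
6: ✓ SUBCS  r1←0x3e
7: · ADDVS
8: ✓ CMP  NZCV=0000
9: ✓ MOVPL  r2←0xc8
10: ✓ ADDVC  r3←0x27
11: ✓ SUBVC  r0←0x5c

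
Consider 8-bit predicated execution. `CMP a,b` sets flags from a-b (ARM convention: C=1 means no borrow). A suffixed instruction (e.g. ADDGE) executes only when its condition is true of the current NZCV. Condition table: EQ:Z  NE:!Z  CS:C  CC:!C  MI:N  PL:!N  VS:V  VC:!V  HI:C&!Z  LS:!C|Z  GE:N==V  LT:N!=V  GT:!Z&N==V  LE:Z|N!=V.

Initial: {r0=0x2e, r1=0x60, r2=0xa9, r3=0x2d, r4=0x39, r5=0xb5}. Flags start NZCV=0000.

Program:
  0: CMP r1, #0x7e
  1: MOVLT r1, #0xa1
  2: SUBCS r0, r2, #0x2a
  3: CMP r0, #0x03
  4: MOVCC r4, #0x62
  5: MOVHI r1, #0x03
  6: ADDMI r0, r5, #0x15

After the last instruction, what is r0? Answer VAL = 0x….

VAL = 0x2e

[0] flags=1000 → (cmp)
[1] flags=1000 LT?T → r1=0xa1
[2] flags=1000 CS?F → skip
[3] flags=0010 → (cmp)
[4] flags=0010 CC?F → skip
[5] flags=0010 HI?T → r1=0x03
[6] flags=0010 MI?F → skip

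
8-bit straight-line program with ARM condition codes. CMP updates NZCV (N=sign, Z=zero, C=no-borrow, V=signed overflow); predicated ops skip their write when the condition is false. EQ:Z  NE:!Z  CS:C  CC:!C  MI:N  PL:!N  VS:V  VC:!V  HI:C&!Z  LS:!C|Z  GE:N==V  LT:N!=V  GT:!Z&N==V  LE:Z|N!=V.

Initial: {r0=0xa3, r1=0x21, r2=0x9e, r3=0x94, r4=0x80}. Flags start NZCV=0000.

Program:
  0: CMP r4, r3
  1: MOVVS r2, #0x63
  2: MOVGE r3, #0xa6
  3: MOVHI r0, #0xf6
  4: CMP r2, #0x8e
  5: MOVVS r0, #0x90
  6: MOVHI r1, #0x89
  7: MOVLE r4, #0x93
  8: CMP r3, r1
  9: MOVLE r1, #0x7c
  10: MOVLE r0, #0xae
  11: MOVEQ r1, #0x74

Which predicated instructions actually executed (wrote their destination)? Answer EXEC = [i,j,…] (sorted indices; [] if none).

EXEC = [6]

[0] flags=1000 → (cmp)
[1] flags=1000 VS?F → skip
[2] flags=1000 GE?F → skip
[3] flags=1000 HI?F → skip
[4] flags=0010 → (cmp)
[5] flags=0010 VS?F → skip
[6] flags=0010 HI?T → r1=0x89
[7] flags=0010 LE?F → skip
[8] flags=0010 → (cmp)
[9] flags=0010 LE?F → skip
[10] flags=0010 LE?F → skip
[11] flags=0010 EQ?F → skip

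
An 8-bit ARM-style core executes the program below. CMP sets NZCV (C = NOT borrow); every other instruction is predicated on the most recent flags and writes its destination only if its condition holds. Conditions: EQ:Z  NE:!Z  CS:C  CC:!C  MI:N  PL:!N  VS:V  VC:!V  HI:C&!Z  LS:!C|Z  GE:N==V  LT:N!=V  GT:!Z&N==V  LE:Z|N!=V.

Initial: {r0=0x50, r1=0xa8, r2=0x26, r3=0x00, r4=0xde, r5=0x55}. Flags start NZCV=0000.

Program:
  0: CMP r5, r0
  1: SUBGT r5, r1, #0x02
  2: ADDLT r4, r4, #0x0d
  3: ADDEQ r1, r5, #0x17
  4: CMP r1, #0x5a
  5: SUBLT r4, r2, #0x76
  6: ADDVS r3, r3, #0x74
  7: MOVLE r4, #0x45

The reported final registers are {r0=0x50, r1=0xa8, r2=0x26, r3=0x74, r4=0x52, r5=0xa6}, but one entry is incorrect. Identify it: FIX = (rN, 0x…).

[0] flags=0010 → (cmp)
[1] flags=0010 GT?T → r5=0xa6
[2] flags=0010 LT?F → skip
[3] flags=0010 EQ?F → skip
[4] flags=0011 → (cmp)
[5] flags=0011 LT?T → r4=0xb0
[6] flags=0011 VS?T → r3=0x74
[7] flags=0011 LE?T → r4=0x45

FIX = (r4, 0x45)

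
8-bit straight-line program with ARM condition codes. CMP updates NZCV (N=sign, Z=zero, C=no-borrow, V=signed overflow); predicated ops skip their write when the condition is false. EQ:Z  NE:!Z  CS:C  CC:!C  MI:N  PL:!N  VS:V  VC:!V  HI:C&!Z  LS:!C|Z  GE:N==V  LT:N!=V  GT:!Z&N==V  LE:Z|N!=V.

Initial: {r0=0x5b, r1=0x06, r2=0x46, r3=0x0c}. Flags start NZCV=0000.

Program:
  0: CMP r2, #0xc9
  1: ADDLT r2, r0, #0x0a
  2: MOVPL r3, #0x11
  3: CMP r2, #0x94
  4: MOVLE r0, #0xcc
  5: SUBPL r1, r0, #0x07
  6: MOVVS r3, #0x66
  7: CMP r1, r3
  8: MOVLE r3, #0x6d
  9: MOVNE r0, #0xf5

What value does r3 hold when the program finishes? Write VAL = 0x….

VAL = 0x6d

[0] flags=0000 → (cmp)
[1] flags=0000 LT?F → skip
[2] flags=0000 PL?T → r3=0x11
[3] flags=1001 → (cmp)
[4] flags=1001 LE?F → skip
[5] flags=1001 PL?F → skip
[6] flags=1001 VS?T → r3=0x66
[7] flags=1000 → (cmp)
[8] flags=1000 LE?T → r3=0x6d
[9] flags=1000 NE?T → r0=0xf5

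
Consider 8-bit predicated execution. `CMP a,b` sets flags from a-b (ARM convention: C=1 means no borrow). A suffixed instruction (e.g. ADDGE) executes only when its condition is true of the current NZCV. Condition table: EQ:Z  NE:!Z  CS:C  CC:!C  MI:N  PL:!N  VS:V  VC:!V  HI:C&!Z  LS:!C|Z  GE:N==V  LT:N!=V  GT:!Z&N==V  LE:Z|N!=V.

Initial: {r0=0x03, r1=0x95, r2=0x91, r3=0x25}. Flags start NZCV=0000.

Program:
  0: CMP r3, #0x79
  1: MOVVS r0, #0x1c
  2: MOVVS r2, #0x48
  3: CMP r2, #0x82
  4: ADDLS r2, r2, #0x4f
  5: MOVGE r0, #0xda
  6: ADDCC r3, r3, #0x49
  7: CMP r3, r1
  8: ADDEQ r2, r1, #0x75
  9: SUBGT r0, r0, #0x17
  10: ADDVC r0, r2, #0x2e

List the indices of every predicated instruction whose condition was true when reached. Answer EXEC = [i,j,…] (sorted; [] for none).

[0] flags=1000 → (cmp)
[1] flags=1000 VS?F → skip
[2] flags=1000 VS?F → skip
[3] flags=0010 → (cmp)
[4] flags=0010 LS?F → skip
[5] flags=0010 GE?T → r0=0xda
[6] flags=0010 CC?F → skip
[7] flags=1001 → (cmp)
[8] flags=1001 EQ?F → skip
[9] flags=1001 GT?T → r0=0xc3
[10] flags=1001 VC?F → skip

EXEC = [5,9]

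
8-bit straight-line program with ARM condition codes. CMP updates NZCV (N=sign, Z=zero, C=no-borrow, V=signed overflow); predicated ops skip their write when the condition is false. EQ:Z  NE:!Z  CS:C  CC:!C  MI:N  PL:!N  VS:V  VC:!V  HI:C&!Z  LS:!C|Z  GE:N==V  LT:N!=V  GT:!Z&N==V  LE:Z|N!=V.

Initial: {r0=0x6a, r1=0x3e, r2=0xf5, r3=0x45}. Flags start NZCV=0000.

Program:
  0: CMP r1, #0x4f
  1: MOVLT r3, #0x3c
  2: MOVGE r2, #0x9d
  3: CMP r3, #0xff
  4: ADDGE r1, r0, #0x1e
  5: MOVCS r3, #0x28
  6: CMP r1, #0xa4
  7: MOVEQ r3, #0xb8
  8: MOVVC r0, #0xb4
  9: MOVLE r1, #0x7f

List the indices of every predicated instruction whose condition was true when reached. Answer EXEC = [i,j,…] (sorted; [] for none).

0: ✓ CMP  NZCV=1000
1: ✓ MOVLT  r3←0x3c
2: · MOVGE
3: ✓ CMP  NZCV=0000
4: ✓ ADDGE  r1←0x88
5: · MOVCS
6: ✓ CMP  NZCV=1000
7: · MOVEQ
8: ✓ MOVVC  r0←0xb4
9: ✓ MOVLE  r1←0x7f

EXEC = [1,4,8,9]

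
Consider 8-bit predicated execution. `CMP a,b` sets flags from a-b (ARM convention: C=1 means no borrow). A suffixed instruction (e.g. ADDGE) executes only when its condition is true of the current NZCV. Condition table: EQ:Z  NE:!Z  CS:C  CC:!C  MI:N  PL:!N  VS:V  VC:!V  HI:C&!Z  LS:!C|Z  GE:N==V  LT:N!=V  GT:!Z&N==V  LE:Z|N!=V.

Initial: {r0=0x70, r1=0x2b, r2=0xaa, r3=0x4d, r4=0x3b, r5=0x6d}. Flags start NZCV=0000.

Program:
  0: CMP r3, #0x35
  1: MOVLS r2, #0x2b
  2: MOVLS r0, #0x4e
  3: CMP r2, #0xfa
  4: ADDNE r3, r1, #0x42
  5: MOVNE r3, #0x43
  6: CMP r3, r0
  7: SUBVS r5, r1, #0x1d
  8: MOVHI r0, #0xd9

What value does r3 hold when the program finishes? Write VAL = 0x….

0: ✓ CMP  NZCV=0010
1: · MOVLS
2: · MOVLS
3: ✓ CMP  NZCV=1000
4: ✓ ADDNE  r3←0x6d
5: ✓ MOVNE  r3←0x43
6: ✓ CMP  NZCV=1000
7: · SUBVS
8: · MOVHI

VAL = 0x43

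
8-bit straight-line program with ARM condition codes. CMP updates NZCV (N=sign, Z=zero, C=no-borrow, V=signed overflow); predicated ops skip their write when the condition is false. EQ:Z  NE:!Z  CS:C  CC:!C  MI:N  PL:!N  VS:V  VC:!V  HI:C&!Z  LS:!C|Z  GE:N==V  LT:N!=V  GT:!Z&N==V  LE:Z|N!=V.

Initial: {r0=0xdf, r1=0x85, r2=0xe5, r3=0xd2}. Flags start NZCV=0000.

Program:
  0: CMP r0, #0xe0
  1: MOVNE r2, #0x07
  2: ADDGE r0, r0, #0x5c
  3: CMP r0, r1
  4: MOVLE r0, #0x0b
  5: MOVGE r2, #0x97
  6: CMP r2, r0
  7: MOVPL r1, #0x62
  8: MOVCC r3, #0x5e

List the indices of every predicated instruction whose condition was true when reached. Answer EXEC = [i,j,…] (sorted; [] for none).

[0] flags=1000 → (cmp)
[1] flags=1000 NE?T → r2=0x07
[2] flags=1000 GE?F → skip
[3] flags=0010 → (cmp)
[4] flags=0010 LE?F → skip
[5] flags=0010 GE?T → r2=0x97
[6] flags=1000 → (cmp)
[7] flags=1000 PL?F → skip
[8] flags=1000 CC?T → r3=0x5e

EXEC = [1,5,8]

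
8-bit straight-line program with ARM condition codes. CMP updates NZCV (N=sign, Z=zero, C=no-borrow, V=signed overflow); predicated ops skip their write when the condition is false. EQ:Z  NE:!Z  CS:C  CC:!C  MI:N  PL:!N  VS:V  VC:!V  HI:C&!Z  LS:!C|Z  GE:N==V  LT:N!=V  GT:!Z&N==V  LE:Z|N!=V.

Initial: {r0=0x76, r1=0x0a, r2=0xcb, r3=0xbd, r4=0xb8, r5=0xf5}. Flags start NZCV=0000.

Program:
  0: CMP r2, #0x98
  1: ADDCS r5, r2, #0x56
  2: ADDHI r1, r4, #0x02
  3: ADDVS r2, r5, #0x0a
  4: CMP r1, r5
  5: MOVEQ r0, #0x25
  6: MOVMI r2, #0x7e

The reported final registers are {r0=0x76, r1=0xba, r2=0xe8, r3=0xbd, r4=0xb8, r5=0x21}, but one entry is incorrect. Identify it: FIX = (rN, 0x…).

[0] flags=0010 → (cmp)
[1] flags=0010 CS?T → r5=0x21
[2] flags=0010 HI?T → r1=0xba
[3] flags=0010 VS?F → skip
[4] flags=1010 → (cmp)
[5] flags=1010 EQ?F → skip
[6] flags=1010 MI?T → r2=0x7e

FIX = (r2, 0x7e)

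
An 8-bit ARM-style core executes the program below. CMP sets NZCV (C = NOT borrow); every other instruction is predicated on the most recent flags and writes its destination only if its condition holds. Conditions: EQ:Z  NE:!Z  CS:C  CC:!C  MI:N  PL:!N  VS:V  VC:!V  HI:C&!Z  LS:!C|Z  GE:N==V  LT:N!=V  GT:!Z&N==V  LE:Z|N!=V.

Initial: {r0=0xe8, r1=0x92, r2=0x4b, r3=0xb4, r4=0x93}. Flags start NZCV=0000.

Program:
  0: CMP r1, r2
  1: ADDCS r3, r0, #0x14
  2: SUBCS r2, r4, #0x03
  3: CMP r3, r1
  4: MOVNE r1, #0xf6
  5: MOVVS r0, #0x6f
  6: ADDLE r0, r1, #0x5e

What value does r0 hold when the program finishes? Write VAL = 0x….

VAL = 0xe8

0: ✓ CMP  NZCV=0011
1: ✓ ADDCS  r3←0xfc
2: ✓ SUBCS  r2←0x90
3: ✓ CMP  NZCV=0010
4: ✓ MOVNE  r1←0xf6
5: · MOVVS
6: · ADDLE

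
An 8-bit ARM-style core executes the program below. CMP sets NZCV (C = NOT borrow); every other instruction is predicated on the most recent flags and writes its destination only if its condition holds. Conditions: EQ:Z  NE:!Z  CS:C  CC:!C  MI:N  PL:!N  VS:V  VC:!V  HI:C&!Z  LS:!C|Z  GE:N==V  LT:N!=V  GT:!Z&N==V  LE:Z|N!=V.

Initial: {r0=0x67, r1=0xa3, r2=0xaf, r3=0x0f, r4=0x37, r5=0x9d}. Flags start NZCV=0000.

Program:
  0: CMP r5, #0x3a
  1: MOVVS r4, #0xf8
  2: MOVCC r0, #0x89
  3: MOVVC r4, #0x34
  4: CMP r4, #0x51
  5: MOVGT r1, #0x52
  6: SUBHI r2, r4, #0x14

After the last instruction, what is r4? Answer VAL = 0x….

VAL = 0xf8

0: ✓ CMP  NZCV=0011
1: ✓ MOVVS  r4←0xf8
2: · MOVCC
3: · MOVVC
4: ✓ CMP  NZCV=1010
5: · MOVGT
6: ✓ SUBHI  r2←0xe4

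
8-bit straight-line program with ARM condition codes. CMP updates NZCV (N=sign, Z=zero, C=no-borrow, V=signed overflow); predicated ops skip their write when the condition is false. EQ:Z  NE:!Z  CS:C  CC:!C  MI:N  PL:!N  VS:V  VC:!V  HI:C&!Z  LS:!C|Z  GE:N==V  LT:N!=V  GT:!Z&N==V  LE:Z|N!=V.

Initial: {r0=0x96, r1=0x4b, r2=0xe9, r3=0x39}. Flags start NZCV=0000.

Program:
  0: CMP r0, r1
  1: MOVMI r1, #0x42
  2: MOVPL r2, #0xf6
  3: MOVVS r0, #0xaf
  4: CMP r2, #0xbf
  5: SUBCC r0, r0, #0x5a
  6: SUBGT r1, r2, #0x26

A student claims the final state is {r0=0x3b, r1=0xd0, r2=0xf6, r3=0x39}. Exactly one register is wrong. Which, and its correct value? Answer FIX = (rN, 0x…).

[0] flags=0011 → (cmp)
[1] flags=0011 MI?F → skip
[2] flags=0011 PL?T → r2=0xf6
[3] flags=0011 VS?T → r0=0xaf
[4] flags=0010 → (cmp)
[5] flags=0010 CC?F → skip
[6] flags=0010 GT?T → r1=0xd0

FIX = (r0, 0xaf)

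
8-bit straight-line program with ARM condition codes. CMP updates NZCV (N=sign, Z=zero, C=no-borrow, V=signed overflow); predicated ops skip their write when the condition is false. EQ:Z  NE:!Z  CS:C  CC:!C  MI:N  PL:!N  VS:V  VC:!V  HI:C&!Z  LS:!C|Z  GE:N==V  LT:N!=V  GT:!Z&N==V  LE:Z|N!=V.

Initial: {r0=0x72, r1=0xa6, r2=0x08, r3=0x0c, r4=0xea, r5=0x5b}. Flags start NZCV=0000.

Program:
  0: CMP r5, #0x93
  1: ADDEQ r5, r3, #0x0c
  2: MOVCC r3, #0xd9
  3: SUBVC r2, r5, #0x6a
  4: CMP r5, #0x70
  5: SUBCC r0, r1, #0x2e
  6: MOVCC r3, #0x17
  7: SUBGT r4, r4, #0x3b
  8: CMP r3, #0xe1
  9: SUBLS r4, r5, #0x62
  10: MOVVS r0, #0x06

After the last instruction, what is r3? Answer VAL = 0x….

VAL = 0x17

[0] flags=1001 → (cmp)
[1] flags=1001 EQ?F → skip
[2] flags=1001 CC?T → r3=0xd9
[3] flags=1001 VC?F → skip
[4] flags=1000 → (cmp)
[5] flags=1000 CC?T → r0=0x78
[6] flags=1000 CC?T → r3=0x17
[7] flags=1000 GT?F → skip
[8] flags=0000 → (cmp)
[9] flags=0000 LS?T → r4=0xf9
[10] flags=0000 VS?F → skip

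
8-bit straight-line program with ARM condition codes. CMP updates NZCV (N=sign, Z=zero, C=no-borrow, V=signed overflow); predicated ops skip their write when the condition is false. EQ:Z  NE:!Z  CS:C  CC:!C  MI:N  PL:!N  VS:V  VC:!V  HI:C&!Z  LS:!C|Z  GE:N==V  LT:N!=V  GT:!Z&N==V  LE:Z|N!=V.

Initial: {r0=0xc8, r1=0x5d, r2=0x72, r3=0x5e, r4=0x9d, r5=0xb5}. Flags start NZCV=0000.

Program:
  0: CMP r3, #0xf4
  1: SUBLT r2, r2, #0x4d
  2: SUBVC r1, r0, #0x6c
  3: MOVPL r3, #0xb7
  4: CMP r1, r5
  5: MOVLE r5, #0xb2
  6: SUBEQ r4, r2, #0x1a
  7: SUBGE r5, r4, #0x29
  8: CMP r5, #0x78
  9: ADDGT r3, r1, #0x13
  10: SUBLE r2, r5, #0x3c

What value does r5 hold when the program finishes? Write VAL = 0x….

0: ✓ CMP  NZCV=0000
1: · SUBLT
2: ✓ SUBVC  r1←0x5c
3: ✓ MOVPL  r3←0xb7
4: ✓ CMP  NZCV=1001
5: · MOVLE
6: · SUBEQ
7: ✓ SUBGE  r5←0x74
8: ✓ CMP  NZCV=1000
9: · ADDGT
10: ✓ SUBLE  r2←0x38

VAL = 0x74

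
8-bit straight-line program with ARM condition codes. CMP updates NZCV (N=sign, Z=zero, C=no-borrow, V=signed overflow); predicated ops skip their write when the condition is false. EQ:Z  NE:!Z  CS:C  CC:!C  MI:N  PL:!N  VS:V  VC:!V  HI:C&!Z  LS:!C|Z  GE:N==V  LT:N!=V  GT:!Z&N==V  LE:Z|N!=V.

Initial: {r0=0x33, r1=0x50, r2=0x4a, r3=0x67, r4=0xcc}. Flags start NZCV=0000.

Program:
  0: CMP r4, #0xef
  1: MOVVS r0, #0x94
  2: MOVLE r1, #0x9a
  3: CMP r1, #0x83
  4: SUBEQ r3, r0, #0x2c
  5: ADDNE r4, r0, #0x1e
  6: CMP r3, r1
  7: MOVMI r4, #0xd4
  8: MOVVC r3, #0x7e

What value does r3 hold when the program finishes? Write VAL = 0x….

[0] flags=1000 → (cmp)
[1] flags=1000 VS?F → skip
[2] flags=1000 LE?T → r1=0x9a
[3] flags=0010 → (cmp)
[4] flags=0010 EQ?F → skip
[5] flags=0010 NE?T → r4=0x51
[6] flags=1001 → (cmp)
[7] flags=1001 MI?T → r4=0xd4
[8] flags=1001 VC?F → skip

VAL = 0x67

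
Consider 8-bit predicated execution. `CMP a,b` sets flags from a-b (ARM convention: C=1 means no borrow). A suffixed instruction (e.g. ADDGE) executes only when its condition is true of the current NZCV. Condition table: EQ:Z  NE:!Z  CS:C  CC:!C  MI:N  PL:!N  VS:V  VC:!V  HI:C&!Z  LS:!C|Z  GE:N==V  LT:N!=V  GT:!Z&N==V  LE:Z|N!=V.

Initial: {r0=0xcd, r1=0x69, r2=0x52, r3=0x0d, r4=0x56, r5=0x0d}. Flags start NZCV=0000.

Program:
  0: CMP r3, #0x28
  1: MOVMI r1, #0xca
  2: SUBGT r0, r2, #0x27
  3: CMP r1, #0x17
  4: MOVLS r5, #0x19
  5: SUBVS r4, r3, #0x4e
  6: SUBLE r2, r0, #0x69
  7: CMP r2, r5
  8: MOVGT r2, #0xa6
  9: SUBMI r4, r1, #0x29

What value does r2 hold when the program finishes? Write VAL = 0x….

0: ✓ CMP  NZCV=1000
1: ✓ MOVMI  r1←0xca
2: · SUBGT
3: ✓ CMP  NZCV=1010
4: · MOVLS
5: · SUBVS
6: ✓ SUBLE  r2←0x64
7: ✓ CMP  NZCV=0010
8: ✓ MOVGT  r2←0xa6
9: · SUBMI

VAL = 0xa6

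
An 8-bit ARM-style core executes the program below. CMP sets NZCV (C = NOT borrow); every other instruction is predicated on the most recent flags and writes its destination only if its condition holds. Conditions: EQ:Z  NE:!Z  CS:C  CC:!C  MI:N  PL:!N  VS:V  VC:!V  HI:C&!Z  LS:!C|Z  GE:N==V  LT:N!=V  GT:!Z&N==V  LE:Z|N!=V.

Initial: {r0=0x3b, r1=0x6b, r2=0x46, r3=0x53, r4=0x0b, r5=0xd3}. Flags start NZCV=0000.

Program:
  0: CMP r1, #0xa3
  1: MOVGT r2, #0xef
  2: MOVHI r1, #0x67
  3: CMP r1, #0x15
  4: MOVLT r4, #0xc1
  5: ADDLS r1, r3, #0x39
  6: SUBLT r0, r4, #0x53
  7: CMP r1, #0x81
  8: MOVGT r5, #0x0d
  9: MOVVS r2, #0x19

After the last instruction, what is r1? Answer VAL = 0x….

[0] flags=1001 → (cmp)
[1] flags=1001 GT?T → r2=0xef
[2] flags=1001 HI?F → skip
[3] flags=0010 → (cmp)
[4] flags=0010 LT?F → skip
[5] flags=0010 LS?F → skip
[6] flags=0010 LT?F → skip
[7] flags=1001 → (cmp)
[8] flags=1001 GT?T → r5=0x0d
[9] flags=1001 VS?T → r2=0x19

VAL = 0x6b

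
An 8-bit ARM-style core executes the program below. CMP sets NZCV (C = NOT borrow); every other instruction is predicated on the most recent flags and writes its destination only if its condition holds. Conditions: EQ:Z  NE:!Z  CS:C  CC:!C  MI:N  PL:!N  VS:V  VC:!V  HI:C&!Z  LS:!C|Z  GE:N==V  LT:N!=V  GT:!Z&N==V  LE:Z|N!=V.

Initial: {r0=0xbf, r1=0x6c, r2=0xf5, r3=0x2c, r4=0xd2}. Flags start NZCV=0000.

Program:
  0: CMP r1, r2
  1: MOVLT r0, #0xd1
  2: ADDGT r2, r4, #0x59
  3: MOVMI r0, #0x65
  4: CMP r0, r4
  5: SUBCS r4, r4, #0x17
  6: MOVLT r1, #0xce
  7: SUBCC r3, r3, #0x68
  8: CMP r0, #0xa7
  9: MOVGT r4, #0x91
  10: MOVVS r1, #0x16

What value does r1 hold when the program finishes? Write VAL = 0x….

[0] flags=0000 → (cmp)
[1] flags=0000 LT?F → skip
[2] flags=0000 GT?T → r2=0x2b
[3] flags=0000 MI?F → skip
[4] flags=1000 → (cmp)
[5] flags=1000 CS?F → skip
[6] flags=1000 LT?T → r1=0xce
[7] flags=1000 CC?T → r3=0xc4
[8] flags=0010 → (cmp)
[9] flags=0010 GT?T → r4=0x91
[10] flags=0010 VS?F → skip

VAL = 0xce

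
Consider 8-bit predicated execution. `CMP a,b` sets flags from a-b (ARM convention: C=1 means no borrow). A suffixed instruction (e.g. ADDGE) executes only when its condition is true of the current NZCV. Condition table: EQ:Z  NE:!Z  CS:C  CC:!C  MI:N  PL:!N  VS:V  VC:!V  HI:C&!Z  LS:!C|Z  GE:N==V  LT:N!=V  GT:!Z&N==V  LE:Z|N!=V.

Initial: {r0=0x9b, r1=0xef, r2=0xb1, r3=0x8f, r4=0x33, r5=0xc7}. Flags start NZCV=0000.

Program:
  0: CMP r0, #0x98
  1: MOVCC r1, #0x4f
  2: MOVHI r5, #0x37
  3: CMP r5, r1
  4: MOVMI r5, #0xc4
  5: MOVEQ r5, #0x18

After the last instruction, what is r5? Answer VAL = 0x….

[0] flags=0010 → (cmp)
[1] flags=0010 CC?F → skip
[2] flags=0010 HI?T → r5=0x37
[3] flags=0000 → (cmp)
[4] flags=0000 MI?F → skip
[5] flags=0000 EQ?F → skip

VAL = 0x37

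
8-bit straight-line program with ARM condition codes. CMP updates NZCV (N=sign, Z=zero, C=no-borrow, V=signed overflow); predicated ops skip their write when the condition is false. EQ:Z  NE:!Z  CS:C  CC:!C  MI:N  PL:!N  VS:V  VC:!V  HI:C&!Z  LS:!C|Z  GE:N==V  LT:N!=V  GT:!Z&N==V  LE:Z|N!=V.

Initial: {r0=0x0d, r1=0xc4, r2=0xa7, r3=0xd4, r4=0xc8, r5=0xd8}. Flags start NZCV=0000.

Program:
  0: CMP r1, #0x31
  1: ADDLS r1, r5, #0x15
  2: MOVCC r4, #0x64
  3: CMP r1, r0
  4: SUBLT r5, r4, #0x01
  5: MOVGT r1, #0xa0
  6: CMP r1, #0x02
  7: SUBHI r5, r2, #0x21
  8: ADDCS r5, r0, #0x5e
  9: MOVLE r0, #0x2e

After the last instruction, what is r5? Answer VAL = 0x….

VAL = 0x6b

[0] flags=1010 → (cmp)
[1] flags=1010 LS?F → skip
[2] flags=1010 CC?F → skip
[3] flags=1010 → (cmp)
[4] flags=1010 LT?T → r5=0xc7
[5] flags=1010 GT?F → skip
[6] flags=1010 → (cmp)
[7] flags=1010 HI?T → r5=0x86
[8] flags=1010 CS?T → r5=0x6b
[9] flags=1010 LE?T → r0=0x2e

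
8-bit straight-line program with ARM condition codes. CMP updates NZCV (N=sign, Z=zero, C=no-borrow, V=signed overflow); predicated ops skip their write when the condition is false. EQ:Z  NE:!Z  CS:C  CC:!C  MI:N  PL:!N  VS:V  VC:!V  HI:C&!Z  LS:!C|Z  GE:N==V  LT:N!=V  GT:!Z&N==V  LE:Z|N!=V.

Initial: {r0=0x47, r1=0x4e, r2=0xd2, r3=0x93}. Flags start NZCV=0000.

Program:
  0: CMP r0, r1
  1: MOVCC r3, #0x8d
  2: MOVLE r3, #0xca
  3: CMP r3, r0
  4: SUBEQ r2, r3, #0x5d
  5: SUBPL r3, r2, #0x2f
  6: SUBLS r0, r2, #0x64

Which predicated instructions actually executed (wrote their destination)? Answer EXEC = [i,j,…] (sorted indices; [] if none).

0: ✓ CMP  NZCV=1000
1: ✓ MOVCC  r3←0x8d
2: ✓ MOVLE  r3←0xca
3: ✓ CMP  NZCV=1010
4: · SUBEQ
5: · SUBPL
6: · SUBLS

EXEC = [1,2]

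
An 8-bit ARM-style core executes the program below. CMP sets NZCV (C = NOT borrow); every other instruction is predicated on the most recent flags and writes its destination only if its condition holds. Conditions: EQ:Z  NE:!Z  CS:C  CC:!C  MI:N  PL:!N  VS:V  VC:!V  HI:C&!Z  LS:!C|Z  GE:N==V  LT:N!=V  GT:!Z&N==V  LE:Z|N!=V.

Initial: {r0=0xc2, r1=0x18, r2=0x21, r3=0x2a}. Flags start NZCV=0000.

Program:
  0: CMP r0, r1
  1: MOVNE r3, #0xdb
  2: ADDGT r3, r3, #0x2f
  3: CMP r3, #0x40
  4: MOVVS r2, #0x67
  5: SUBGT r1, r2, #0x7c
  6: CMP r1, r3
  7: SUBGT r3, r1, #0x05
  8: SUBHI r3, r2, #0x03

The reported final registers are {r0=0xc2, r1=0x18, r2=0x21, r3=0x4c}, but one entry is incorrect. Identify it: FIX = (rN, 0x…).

[0] flags=1010 → (cmp)
[1] flags=1010 NE?T → r3=0xdb
[2] flags=1010 GT?F → skip
[3] flags=1010 → (cmp)
[4] flags=1010 VS?F → skip
[5] flags=1010 GT?F → skip
[6] flags=0000 → (cmp)
[7] flags=0000 GT?T → r3=0x13
[8] flags=0000 HI?F → skip

FIX = (r3, 0x13)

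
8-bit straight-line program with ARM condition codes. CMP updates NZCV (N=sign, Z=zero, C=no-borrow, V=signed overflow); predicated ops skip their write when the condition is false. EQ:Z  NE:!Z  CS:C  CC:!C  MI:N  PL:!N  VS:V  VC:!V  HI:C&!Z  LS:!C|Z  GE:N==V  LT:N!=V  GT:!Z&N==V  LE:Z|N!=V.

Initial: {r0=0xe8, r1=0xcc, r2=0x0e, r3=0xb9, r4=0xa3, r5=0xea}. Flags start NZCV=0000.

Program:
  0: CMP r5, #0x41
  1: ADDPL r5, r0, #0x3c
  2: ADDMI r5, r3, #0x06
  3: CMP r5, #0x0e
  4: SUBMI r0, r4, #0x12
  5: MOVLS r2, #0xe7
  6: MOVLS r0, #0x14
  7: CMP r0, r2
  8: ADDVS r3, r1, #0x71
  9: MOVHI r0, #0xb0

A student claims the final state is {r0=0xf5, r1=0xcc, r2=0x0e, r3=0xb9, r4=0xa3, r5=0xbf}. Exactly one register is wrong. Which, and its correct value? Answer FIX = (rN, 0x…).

0: ✓ CMP  NZCV=1010
1: · ADDPL
2: ✓ ADDMI  r5←0xbf
3: ✓ CMP  NZCV=1010
4: ✓ SUBMI  r0←0x91
5: · MOVLS
6: · MOVLS
7: ✓ CMP  NZCV=1010
8: · ADDVS
9: ✓ MOVHI  r0←0xb0

FIX = (r0, 0xb0)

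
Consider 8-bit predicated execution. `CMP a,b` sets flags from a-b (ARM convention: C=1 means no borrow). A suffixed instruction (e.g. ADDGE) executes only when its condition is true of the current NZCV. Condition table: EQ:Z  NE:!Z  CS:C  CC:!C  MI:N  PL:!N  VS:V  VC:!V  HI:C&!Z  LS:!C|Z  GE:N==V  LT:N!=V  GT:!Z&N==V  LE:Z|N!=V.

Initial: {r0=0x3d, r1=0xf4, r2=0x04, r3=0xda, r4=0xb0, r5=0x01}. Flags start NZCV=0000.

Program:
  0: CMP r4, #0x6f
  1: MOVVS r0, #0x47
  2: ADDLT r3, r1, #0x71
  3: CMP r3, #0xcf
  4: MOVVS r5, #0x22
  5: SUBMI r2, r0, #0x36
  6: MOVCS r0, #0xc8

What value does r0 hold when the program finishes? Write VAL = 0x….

VAL = 0x47

[0] flags=0011 → (cmp)
[1] flags=0011 VS?T → r0=0x47
[2] flags=0011 LT?T → r3=0x65
[3] flags=1001 → (cmp)
[4] flags=1001 VS?T → r5=0x22
[5] flags=1001 MI?T → r2=0x11
[6] flags=1001 CS?F → skip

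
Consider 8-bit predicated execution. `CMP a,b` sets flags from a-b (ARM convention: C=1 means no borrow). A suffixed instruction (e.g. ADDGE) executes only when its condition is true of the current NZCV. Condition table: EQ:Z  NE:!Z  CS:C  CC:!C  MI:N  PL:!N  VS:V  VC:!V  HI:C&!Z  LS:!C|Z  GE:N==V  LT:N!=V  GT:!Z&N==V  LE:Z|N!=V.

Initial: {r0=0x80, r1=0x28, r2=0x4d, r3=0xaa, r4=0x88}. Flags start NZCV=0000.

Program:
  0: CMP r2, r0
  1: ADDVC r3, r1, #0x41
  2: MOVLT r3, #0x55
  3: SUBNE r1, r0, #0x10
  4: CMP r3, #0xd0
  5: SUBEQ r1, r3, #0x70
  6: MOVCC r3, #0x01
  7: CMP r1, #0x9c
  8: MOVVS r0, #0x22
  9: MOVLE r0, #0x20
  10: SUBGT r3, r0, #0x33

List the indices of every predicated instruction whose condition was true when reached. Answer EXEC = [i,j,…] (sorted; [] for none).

0: ✓ CMP  NZCV=1001
1: · ADDVC
2: · MOVLT
3: ✓ SUBNE  r1←0x70
4: ✓ CMP  NZCV=1000
5: · SUBEQ
6: ✓ MOVCC  r3←0x01
7: ✓ CMP  NZCV=1001
8: ✓ MOVVS  r0←0x22
9: · MOVLE
10: ✓ SUBGT  r3←0xef

EXEC = [3,6,8,10]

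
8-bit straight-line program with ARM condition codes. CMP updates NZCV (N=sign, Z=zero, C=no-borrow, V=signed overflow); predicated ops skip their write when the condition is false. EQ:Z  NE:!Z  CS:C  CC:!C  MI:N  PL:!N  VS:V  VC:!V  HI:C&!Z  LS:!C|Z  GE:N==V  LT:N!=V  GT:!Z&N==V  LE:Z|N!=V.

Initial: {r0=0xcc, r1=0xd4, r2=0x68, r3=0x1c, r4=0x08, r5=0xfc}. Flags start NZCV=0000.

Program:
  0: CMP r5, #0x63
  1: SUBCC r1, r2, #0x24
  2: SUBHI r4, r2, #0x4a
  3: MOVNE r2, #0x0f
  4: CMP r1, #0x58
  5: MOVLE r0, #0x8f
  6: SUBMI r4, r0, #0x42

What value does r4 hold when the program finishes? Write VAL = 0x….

[0] flags=1010 → (cmp)
[1] flags=1010 CC?F → skip
[2] flags=1010 HI?T → r4=0x1e
[3] flags=1010 NE?T → r2=0x0f
[4] flags=0011 → (cmp)
[5] flags=0011 LE?T → r0=0x8f
[6] flags=0011 MI?F → skip

VAL = 0x1e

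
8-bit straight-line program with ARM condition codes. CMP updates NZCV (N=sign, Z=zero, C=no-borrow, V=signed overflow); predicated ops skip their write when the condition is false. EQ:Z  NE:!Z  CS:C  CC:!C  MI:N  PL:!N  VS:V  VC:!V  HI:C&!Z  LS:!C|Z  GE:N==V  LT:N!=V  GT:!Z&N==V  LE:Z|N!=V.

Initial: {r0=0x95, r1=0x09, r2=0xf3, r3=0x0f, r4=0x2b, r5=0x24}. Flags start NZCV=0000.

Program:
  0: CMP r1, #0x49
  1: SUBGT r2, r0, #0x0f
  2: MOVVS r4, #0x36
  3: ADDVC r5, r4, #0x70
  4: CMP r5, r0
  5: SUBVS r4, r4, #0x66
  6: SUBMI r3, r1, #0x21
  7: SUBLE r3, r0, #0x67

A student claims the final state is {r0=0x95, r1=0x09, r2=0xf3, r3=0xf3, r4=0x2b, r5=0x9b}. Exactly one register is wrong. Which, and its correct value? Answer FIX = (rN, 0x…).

[0] flags=1000 → (cmp)
[1] flags=1000 GT?F → skip
[2] flags=1000 VS?F → skip
[3] flags=1000 VC?T → r5=0x9b
[4] flags=0010 → (cmp)
[5] flags=0010 VS?F → skip
[6] flags=0010 MI?F → skip
[7] flags=0010 LE?F → skip

FIX = (r3, 0x0f)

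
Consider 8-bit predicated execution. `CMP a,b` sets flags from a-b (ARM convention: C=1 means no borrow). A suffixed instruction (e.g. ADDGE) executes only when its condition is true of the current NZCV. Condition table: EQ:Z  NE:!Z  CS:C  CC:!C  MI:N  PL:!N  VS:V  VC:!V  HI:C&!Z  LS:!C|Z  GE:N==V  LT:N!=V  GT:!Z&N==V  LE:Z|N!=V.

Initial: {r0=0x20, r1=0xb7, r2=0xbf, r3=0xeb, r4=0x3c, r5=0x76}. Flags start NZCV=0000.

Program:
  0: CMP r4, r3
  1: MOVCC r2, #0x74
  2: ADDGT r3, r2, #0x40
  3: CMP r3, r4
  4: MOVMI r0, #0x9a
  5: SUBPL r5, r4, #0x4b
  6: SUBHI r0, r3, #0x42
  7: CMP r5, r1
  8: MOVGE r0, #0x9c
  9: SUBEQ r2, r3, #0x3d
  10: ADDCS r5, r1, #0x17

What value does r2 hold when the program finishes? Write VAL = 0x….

VAL = 0x74

0: ✓ CMP  NZCV=0000
1: ✓ MOVCC  r2←0x74
2: ✓ ADDGT  r3←0xb4
3: ✓ CMP  NZCV=0011
4: · MOVMI
5: ✓ SUBPL  r5←0xf1
6: ✓ SUBHI  r0←0x72
7: ✓ CMP  NZCV=0010
8: ✓ MOVGE  r0←0x9c
9: · SUBEQ
10: ✓ ADDCS  r5←0xce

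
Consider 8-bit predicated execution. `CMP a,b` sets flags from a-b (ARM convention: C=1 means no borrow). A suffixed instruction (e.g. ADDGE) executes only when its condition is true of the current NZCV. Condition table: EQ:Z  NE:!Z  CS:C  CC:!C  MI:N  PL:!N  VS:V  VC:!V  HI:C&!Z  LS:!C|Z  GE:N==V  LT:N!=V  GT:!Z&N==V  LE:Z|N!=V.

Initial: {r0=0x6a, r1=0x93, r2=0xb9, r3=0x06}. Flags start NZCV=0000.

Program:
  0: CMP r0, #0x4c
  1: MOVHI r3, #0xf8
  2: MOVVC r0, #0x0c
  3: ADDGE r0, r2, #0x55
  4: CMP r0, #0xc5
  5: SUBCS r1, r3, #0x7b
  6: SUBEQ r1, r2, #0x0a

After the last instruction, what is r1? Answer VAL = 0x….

VAL = 0x93

[0] flags=0010 → (cmp)
[1] flags=0010 HI?T → r3=0xf8
[2] flags=0010 VC?T → r0=0x0c
[3] flags=0010 GE?T → r0=0x0e
[4] flags=0000 → (cmp)
[5] flags=0000 CS?F → skip
[6] flags=0000 EQ?F → skip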